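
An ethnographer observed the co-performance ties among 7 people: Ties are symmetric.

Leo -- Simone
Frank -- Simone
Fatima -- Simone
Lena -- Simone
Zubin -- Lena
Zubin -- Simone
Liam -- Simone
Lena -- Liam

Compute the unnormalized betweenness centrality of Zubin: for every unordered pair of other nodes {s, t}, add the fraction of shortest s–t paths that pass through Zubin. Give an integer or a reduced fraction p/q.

No shortest path between any pair of other nodes passes through Zubin.
Summing the contributions gives betweenness(Zubin) = 0.

0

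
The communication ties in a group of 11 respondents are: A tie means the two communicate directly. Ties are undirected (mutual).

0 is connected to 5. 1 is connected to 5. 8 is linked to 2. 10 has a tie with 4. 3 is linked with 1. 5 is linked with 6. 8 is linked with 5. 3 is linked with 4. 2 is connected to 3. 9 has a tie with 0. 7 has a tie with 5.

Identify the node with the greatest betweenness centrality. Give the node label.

Unnormalized betweenness of each node: 0:9, 1:15, 2:3, 3:17, 4:9, 5:30, 6:0, 7:0, 8:5, 9:0, 10:0.
5 has the largest value, 30, making it the main broker — the node through which the most shortest paths run.

5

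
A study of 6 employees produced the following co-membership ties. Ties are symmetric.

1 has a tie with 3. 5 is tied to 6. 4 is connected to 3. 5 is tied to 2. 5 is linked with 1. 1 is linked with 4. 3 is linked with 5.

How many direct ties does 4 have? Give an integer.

2

4 is directly tied to 1 and 3. That is 2 neighbors, so the degree of 4 is 2.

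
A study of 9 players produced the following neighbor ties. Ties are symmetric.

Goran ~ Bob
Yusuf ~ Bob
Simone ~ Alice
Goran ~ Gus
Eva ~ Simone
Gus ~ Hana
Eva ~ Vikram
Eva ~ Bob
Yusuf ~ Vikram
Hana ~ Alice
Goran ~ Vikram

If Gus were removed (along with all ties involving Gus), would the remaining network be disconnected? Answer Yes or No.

No

Even without Gus, every remaining node can still reach every other (the residual graph is connected), so Gus is not a cut vertex.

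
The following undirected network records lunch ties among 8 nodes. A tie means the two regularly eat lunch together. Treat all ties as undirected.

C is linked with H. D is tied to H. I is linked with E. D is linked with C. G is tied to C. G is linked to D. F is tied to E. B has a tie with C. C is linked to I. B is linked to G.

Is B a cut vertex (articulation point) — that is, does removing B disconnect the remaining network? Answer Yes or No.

No

Even without B, every remaining node can still reach every other (the residual graph is connected), so B is not a cut vertex.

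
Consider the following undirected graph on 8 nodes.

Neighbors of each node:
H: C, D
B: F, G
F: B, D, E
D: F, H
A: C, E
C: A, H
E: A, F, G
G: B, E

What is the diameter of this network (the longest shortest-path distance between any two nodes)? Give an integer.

Eccentricity of each node (its greatest distance to any other): A:3, B:4, C:4, D:3, E:3, F:3, G:4, H:4.
The maximum eccentricity is 4, realized for instance by the pair H–G via H – C – A – E – G. So the diameter is 4.

4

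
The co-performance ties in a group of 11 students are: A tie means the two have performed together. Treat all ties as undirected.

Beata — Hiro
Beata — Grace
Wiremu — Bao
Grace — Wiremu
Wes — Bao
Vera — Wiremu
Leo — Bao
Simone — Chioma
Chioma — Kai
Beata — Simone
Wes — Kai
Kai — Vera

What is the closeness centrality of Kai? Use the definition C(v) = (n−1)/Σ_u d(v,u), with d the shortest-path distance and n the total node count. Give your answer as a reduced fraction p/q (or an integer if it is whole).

5/11

Distances from Kai: Bao:2, Beata:3, Chioma:1, Grace:3, Hiro:4, Leo:3, Simone:2, Vera:1, Wes:1, Wiremu:2. Sum = 22.
n = 11, so closeness = 10/22 = 5/11.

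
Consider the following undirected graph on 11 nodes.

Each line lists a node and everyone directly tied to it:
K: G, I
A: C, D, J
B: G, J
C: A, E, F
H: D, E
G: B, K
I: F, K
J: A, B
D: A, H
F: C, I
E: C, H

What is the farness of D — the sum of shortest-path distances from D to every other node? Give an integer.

Distances from D: A:1, B:3, C:2, E:2, F:3, G:4, H:1, I:4, J:2, K:5.
Sum = 1 + 3 + 2 + 2 + 3 + 4 + 1 + 4 + 2 + 5 = 27.

27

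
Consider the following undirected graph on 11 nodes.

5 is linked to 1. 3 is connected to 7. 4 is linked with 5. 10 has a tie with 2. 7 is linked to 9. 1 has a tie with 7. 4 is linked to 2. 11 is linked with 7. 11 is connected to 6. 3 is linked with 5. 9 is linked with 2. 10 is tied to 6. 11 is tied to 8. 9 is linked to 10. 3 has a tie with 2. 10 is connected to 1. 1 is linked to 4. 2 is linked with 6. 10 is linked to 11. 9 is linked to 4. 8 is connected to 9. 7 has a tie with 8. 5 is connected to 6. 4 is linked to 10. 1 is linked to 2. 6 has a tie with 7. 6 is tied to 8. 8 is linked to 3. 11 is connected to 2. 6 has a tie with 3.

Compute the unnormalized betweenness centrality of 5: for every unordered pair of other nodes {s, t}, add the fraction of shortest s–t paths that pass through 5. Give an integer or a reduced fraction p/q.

17/12

Pairs whose geodesics pass through 5 — 3–1: 1/3; 3–4: 1/2; 6–1: 1/4; 6–4: 1/3.
All other pairs contribute 0.
Summing the contributions gives betweenness(5) = 17/12.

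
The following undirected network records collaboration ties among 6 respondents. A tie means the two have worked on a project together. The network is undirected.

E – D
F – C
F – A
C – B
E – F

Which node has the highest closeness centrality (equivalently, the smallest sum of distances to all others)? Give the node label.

F

Farness (sum of distances to all others) for each node — A:11, B:13, C:9, D:13, E:9, F:7.
The smallest farness is 7, for F, so F has the highest closeness.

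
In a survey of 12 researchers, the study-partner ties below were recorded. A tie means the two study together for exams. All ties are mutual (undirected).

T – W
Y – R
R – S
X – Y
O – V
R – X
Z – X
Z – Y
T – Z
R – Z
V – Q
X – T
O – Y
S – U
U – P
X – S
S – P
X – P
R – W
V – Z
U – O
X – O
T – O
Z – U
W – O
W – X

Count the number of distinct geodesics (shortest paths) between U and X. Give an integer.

The shortest distance is 2. The length-2 paths are: U–Z–X; U–P–X; U–O–X; U–S–X.
That gives 4 distinct shortest paths.

4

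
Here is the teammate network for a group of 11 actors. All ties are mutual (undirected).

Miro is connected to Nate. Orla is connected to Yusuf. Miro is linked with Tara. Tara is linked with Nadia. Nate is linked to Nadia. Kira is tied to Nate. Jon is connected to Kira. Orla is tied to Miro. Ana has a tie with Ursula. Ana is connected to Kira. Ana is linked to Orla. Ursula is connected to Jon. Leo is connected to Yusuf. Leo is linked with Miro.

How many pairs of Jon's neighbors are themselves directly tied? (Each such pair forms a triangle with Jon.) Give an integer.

0

Jon's neighbors are Kira and Ursula, but none of them are tied to each other, so no triangle contains Jon.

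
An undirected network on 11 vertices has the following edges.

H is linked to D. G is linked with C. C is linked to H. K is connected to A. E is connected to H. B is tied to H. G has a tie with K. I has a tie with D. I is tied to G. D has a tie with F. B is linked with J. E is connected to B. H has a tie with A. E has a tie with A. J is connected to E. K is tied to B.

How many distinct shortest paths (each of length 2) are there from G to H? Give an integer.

1

The shortest distance is 2, and the only length-2 path is G–C–H. So there is exactly 1 shortest path.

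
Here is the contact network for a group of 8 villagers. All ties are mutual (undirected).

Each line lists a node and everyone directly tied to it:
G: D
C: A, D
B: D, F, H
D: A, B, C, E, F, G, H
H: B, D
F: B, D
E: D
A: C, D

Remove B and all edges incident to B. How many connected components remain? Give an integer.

1

B's neighbors (D, F, and H) remain reachable from one another through other ties, so the rest of the network stays in one piece.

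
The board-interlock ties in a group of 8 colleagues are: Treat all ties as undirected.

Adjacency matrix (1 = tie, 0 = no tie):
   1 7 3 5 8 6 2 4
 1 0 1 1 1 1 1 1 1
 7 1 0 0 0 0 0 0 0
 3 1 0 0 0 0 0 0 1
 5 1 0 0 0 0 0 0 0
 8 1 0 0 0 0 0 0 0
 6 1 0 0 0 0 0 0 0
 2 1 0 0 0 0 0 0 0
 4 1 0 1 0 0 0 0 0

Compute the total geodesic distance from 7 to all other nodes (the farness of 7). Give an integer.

13

Distances from 7: 1:1, 2:2, 3:2, 4:2, 5:2, 6:2, 8:2.
Sum = 1 + 2 + 2 + 2 + 2 + 2 + 2 = 13.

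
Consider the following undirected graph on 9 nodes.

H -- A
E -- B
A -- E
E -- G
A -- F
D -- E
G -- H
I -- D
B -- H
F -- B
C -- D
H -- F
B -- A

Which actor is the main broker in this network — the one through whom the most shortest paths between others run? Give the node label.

E

Unnormalized betweenness of each node: A:10/3, B:10/3, C:0, D:13, E:16, F:0, G:4/3, H:2, I:0.
E has the largest value, 16, making it the main broker — the node through which the most shortest paths run.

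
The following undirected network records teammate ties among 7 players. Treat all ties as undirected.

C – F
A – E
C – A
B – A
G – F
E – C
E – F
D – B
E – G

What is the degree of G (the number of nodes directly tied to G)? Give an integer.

2

G is directly tied to E and F. That is 2 neighbors, so the degree of G is 2.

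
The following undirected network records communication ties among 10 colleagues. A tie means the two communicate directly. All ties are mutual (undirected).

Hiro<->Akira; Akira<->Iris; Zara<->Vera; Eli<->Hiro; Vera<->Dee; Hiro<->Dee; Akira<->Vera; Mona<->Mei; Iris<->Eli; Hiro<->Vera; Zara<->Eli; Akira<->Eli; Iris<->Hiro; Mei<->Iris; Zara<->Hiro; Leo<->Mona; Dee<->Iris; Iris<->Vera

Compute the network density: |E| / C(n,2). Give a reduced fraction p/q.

There are 18 edges and 10 nodes, so the maximum possible is C(10,2) = 45.
Density = 18/45 = 2/5.

2/5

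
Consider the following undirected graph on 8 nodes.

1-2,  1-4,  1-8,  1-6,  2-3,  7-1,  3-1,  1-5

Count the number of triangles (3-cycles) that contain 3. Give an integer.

1

3's neighbors: 1 and 2.
Neighbor pairs that are themselves tied: 3–1–2. Each forms one triangle with 3, for 1 in total.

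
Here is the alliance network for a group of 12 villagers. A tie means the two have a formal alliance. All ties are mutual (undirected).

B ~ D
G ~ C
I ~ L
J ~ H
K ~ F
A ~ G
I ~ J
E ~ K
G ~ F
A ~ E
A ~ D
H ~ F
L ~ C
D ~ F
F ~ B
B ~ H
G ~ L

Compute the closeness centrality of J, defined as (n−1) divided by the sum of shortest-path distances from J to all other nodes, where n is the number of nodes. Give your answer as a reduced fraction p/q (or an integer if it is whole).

Distances from J: A:4, B:2, C:3, D:3, E:4, F:2, G:3, H:1, I:1, K:3, L:2. Sum = 28.
n = 12, so closeness = 11/28.

11/28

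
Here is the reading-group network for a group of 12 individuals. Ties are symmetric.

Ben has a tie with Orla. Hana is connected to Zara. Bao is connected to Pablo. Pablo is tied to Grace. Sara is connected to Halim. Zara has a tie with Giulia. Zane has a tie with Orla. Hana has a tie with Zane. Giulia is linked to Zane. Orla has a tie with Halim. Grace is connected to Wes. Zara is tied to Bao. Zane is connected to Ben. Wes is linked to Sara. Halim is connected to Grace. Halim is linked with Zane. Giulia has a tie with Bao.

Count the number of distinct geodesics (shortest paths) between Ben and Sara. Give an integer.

2

The shortest distance is 3. The length-3 paths are: Ben–Orla–Halim–Sara; Ben–Zane–Halim–Sara.
That gives 2 distinct shortest paths.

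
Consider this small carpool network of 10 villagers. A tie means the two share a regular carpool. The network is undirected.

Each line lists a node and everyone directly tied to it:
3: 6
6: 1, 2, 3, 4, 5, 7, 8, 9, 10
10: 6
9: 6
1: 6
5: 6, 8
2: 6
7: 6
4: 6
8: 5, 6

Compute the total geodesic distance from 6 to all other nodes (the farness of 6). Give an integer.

Distances from 6: 1:1, 2:1, 3:1, 4:1, 5:1, 7:1, 8:1, 9:1, 10:1.
Sum = 1 + 1 + 1 + 1 + 1 + 1 + 1 + 1 + 1 = 9.

9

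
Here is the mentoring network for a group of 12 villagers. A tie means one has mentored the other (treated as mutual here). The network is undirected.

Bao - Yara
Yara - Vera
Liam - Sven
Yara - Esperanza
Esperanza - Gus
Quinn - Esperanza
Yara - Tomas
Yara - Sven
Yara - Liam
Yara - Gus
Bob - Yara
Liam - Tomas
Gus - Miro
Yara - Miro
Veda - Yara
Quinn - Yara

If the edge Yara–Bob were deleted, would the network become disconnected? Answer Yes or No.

Without the Yara–Bob edge there is no alternate route between Yara and Bob, so the network disconnects. It is a bridge.

Yes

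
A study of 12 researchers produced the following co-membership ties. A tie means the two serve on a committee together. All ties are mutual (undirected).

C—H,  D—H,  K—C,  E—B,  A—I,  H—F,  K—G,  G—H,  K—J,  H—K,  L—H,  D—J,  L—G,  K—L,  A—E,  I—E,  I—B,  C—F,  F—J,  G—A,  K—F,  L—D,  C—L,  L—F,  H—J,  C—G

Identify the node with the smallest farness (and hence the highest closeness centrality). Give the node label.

G

Farness (sum of distances to all others) for each node — A:22, B:38, C:21, D:27, E:29, F:25, G:18, H:19, I:29, J:26, K:20, L:20.
The smallest farness is 18, for G, so G has the highest closeness.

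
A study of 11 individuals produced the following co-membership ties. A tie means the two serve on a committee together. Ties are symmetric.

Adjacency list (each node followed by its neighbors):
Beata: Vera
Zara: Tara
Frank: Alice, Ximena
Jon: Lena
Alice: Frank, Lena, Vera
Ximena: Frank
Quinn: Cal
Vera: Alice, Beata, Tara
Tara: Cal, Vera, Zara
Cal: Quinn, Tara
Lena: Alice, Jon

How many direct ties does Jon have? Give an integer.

1

Jon is directly tied to Lena. That is 1 neighbor, so the degree of Jon is 1.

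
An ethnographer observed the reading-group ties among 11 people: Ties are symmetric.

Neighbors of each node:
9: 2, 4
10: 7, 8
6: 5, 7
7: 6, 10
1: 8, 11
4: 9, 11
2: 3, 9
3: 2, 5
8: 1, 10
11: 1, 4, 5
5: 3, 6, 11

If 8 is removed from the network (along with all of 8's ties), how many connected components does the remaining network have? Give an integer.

1

8's neighbors (1 and 10) remain reachable from one another through other ties, so the rest of the network stays in one piece.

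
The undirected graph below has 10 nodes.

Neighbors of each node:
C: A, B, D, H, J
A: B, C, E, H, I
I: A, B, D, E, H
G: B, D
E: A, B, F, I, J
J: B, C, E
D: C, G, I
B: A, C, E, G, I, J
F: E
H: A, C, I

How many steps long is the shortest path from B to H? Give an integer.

One shortest route is B – C – H, which uses 2 edges, and B and H are not directly tied, so nothing shorter exists. So d(B,H) = 2.

2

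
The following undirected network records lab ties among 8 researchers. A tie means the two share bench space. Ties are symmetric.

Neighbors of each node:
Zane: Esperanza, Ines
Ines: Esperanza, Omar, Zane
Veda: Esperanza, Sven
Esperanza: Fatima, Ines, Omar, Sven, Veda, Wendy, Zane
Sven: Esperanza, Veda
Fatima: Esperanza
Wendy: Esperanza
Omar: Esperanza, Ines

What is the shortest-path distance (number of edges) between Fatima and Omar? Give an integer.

One shortest route is Fatima – Esperanza – Omar, which uses 2 edges, and Fatima and Omar are not directly tied, so nothing shorter exists. So d(Fatima,Omar) = 2.

2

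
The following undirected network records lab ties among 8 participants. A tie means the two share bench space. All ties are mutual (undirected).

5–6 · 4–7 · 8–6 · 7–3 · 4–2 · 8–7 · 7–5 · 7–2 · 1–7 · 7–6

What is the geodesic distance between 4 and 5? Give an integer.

One shortest route is 4 – 7 – 5, which uses 2 edges, and 4 and 5 are not directly tied, so nothing shorter exists. So d(4,5) = 2.

2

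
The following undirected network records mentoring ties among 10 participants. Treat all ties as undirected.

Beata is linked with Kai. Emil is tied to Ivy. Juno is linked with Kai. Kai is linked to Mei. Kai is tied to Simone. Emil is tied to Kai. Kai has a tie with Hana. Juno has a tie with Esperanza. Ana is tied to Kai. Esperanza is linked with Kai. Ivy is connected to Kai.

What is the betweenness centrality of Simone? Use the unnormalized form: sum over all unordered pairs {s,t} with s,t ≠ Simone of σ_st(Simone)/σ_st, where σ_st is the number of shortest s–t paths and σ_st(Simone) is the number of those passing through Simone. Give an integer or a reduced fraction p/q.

No shortest path between any pair of other nodes passes through Simone.
Summing the contributions gives betweenness(Simone) = 0.

0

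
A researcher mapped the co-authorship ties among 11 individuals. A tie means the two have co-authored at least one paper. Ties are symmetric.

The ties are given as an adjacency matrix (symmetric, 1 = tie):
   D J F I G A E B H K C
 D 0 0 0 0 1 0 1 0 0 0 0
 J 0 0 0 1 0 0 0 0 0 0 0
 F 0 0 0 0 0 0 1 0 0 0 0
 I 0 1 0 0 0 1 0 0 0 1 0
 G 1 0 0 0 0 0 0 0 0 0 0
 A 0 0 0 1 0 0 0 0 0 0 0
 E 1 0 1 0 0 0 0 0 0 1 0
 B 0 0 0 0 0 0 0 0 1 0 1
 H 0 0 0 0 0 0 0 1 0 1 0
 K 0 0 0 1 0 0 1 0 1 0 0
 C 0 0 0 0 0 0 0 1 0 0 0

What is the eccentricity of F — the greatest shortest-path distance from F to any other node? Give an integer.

Distances from F: A:4, B:4, C:5, D:2, E:1, G:3, H:3, I:3, J:4, K:2.
The largest is 5 (to C), so the eccentricity of F is 5.

5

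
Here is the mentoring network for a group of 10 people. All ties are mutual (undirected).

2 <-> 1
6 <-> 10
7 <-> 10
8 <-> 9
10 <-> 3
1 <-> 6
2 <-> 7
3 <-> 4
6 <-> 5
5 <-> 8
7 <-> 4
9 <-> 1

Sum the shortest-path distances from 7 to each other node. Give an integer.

Distances from 7: 1:2, 2:1, 3:2, 4:1, 5:3, 6:2, 8:4, 9:3, 10:1.
Sum = 2 + 1 + 2 + 1 + 3 + 2 + 4 + 3 + 1 = 19.

19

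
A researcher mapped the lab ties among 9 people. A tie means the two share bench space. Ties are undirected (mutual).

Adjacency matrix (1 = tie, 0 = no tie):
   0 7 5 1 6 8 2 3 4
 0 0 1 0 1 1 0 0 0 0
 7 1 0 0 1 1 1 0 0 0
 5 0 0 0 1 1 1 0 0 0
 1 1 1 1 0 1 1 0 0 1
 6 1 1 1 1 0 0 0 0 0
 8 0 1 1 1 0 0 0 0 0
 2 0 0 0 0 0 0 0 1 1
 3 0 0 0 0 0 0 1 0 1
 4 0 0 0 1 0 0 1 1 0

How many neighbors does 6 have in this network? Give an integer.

4

6 is directly tied to 0, 1, 5, and 7. That is 4 neighbors, so the degree of 6 is 4.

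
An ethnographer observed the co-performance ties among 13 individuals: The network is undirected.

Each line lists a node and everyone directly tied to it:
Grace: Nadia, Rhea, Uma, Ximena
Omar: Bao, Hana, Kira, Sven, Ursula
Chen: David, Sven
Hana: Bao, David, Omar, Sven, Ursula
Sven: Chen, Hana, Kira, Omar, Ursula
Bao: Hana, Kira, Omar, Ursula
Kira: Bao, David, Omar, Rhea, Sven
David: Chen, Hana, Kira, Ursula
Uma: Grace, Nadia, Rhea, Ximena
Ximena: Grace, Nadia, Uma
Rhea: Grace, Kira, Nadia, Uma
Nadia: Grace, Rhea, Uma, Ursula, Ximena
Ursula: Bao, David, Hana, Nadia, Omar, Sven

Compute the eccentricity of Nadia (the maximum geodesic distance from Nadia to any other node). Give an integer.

3

Distances from Nadia: Bao:2, Chen:3, David:2, Grace:1, Hana:2, Kira:2, Omar:2, Rhea:1, Sven:2, Uma:1, Ursula:1, Ximena:1.
The largest is 3 (to Chen), so the eccentricity of Nadia is 3.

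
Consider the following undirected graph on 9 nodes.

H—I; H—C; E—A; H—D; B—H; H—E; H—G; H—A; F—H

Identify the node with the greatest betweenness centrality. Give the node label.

Unnormalized betweenness of each node: A:0, B:0, C:0, D:0, E:0, F:0, G:0, H:27, I:0.
H has the largest value, 27, making it the main broker — the node through which the most shortest paths run.

H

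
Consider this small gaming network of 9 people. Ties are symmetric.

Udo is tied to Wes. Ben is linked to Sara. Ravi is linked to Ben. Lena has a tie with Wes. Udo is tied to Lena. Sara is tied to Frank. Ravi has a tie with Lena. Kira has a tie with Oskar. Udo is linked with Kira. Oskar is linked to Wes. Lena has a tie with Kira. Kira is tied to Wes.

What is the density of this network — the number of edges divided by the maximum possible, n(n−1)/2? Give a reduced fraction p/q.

1/3

There are 12 edges and 9 nodes, so the maximum possible is C(9,2) = 36.
Density = 12/36 = 1/3.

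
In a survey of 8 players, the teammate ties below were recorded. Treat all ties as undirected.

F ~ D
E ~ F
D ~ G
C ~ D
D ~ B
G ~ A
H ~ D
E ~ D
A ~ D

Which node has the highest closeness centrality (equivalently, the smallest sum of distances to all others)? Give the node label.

D

Farness (sum of distances to all others) for each node — A:12, B:13, C:13, D:7, E:12, F:12, G:12, H:13.
The smallest farness is 7, for D, so D has the highest closeness.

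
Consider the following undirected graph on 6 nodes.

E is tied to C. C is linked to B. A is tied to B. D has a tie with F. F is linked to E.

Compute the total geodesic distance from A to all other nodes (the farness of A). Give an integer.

15

Distances from A: B:1, C:2, D:5, E:3, F:4.
Sum = 1 + 2 + 5 + 3 + 4 = 15.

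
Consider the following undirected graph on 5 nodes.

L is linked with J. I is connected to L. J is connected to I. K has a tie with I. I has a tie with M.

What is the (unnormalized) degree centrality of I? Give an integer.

I is directly tied to J, K, L, and M. That is 4 neighbors, so the degree of I is 4.

4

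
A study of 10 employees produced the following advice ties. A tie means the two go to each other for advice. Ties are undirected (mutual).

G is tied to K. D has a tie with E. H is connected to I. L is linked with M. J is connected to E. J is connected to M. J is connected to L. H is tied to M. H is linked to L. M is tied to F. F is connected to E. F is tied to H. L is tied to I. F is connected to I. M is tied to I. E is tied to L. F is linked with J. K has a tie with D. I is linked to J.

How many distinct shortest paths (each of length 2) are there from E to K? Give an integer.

The shortest distance is 2, and the only length-2 path is E–D–K. So there is exactly 1 shortest path.

1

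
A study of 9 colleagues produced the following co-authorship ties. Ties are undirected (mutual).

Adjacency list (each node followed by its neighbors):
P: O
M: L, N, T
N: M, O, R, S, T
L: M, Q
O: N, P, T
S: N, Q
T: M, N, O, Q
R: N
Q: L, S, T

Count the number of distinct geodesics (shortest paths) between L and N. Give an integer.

The shortest distance is 2, and the only length-2 path is L–M–N. So there is exactly 1 shortest path.

1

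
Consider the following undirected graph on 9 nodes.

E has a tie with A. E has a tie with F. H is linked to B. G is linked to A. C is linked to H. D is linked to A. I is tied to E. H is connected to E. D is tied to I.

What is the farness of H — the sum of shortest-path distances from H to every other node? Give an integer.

Distances from H: A:2, B:1, C:1, D:3, E:1, F:2, G:3, I:2.
Sum = 2 + 1 + 1 + 3 + 1 + 2 + 3 + 2 = 15.

15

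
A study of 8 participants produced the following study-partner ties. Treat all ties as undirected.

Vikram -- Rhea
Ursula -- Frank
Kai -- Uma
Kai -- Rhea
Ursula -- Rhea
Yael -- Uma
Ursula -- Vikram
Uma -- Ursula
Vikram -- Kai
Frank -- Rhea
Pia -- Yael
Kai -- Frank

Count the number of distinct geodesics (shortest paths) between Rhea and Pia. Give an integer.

2

The shortest distance is 4. The length-4 paths are: Rhea–Kai–Uma–Yael–Pia; Rhea–Ursula–Uma–Yael–Pia.
That gives 2 distinct shortest paths.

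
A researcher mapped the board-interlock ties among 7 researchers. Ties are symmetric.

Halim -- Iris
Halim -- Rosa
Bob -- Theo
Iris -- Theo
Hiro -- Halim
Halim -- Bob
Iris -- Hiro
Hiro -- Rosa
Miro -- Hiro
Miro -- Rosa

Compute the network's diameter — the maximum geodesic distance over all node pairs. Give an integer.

Eccentricity of each node (its greatest distance to any other): Bob:3, Halim:2, Hiro:2, Iris:2, Miro:3, Rosa:3, Theo:3.
The maximum eccentricity is 3, realized for instance by the pair Bob–Miro via Bob – Halim – Hiro – Miro. So the diameter is 3.

3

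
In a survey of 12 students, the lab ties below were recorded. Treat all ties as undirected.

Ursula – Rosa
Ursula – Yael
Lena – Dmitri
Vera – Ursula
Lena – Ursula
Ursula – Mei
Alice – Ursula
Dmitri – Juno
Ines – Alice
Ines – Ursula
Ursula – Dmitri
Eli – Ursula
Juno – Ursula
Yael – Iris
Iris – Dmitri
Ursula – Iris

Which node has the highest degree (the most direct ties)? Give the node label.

Ursula

Degrees — Alice:2, Dmitri:4, Eli:1, Ines:2, Iris:3, Juno:2, Lena:2, Mei:1, Rosa:1, Ursula:11, Vera:1, Yael:2.
The maximum is 11, attained only by Ursula.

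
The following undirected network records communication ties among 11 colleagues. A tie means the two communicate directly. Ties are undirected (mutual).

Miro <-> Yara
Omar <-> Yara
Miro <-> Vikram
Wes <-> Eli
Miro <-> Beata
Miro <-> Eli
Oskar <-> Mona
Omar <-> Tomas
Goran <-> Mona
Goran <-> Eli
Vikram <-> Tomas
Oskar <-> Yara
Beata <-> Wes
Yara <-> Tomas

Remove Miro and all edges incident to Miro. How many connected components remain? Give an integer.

1

Miro's neighbors (Beata, Eli, Vikram, and Yara) remain reachable from one another through other ties, so the rest of the network stays in one piece.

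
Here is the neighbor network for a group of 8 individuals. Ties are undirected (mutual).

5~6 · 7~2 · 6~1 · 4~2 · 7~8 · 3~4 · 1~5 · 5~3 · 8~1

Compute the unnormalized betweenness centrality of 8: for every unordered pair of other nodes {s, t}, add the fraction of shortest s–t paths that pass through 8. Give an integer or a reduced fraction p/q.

Pairs whose geodesics pass through 8 — 5–7: 1; 6–7: 1; 6–2: 1/2; 1–7: 1; 1–2: 1.
All other pairs contribute 0.
Summing the contributions gives betweenness(8) = 9/2.

9/2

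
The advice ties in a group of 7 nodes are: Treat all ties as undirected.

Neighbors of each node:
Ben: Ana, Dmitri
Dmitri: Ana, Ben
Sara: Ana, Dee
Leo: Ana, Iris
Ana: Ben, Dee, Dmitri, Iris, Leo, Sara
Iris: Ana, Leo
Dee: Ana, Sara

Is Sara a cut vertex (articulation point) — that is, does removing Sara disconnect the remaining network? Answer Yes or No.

Even without Sara, every remaining node can still reach every other (the residual graph is connected), so Sara is not a cut vertex.

No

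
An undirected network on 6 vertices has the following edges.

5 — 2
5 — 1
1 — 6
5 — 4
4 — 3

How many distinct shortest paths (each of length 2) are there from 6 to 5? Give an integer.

The shortest distance is 2, and the only length-2 path is 6–1–5. So there is exactly 1 shortest path.

1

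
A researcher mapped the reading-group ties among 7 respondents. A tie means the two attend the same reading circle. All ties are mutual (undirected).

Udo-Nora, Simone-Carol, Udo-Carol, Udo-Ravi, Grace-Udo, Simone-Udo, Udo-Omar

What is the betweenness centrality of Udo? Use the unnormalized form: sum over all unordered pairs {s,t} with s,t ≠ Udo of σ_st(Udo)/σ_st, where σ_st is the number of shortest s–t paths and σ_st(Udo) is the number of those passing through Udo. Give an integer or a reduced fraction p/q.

Pairs whose geodesics pass through Udo — Grace–Simone: 1; Grace–Omar: 1; Grace–Nora: 1; Grace–Carol: 1; Grace–Ravi: 1; Simone–Omar: 1; Simone–Nora: 1; Simone–Ravi: 1; Omar–Nora: 1; Omar–Carol: 1; Omar–Ravi: 1; Nora–Carol: 1; Nora–Ravi: 1; Carol–Ravi: 1.
All other pairs contribute 0.
Summing the contributions gives betweenness(Udo) = 14.

14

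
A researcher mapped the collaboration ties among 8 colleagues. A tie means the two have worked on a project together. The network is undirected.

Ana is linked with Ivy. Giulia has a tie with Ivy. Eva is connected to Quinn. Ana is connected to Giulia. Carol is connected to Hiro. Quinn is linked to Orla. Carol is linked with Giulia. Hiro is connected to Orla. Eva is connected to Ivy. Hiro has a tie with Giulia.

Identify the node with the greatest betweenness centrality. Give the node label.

Giulia

Unnormalized betweenness of each node: Ana:0, Carol:0, Eva:3, Giulia:7, Hiro:5, Ivy:5, Orla:3, Quinn:2.
Giulia has the largest value, 7, making it the main broker — the node through which the most shortest paths run.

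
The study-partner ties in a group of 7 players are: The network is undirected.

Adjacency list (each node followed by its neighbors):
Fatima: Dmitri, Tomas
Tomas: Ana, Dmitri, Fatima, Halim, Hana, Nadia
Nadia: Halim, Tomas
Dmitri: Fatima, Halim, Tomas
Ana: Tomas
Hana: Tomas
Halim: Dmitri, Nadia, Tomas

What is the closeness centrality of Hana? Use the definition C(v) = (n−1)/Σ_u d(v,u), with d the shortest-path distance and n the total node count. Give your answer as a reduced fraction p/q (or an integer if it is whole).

6/11

Distances from Hana: Ana:2, Dmitri:2, Fatima:2, Halim:2, Nadia:2, Tomas:1. Sum = 11.
n = 7, so closeness = 6/11.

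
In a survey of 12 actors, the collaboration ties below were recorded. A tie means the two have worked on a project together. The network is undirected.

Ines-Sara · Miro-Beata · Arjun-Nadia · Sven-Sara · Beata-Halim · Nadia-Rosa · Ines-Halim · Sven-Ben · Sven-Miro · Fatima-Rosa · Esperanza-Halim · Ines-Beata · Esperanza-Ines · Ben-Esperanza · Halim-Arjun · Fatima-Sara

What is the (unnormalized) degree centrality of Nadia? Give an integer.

Nadia is directly tied to Arjun and Rosa. That is 2 neighbors, so the degree of Nadia is 2.

2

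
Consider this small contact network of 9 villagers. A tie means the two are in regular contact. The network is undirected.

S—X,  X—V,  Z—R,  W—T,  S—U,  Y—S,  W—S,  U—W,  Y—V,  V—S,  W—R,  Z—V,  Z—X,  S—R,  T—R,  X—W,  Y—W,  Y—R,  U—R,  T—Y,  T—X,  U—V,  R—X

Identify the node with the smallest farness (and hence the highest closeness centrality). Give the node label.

Farness (sum of distances to all others) for each node — R:9, S:10, T:12, U:12, V:11, W:10, X:10, Y:11, Z:13.
The smallest farness is 9, for R, so R has the highest closeness.

R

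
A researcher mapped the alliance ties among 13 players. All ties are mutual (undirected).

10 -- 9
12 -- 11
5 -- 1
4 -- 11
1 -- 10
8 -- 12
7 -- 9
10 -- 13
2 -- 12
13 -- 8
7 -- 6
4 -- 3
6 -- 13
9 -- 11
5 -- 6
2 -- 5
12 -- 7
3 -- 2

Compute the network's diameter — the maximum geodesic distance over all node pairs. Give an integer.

4

Eccentricity of each node (its greatest distance to any other): 1:4, 2:3, 3:4, 4:4, 5:3, 6:4, 7:3, 8:3, 9:3, 10:4, 11:3, 12:3, 13:4.
The maximum eccentricity is 4, realized for instance by the pair 6–4 via 6 – 7 – 12 – 11 – 4. So the diameter is 4.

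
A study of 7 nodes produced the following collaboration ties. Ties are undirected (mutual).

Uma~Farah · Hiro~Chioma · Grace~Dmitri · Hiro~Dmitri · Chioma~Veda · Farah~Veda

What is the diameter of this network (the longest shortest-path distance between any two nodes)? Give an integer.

Eccentricity of each node (its greatest distance to any other): Chioma:3, Dmitri:5, Farah:5, Grace:6, Hiro:4, Uma:6, Veda:4.
The maximum eccentricity is 6, realized for instance by the pair Uma–Grace via Uma – Farah – Veda – Chioma – Hiro – Dmitri – Grace. So the diameter is 6.

6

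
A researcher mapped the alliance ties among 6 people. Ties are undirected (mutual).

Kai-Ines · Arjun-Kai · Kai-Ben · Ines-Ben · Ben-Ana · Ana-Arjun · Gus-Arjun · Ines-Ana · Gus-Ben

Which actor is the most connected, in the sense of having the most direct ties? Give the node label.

Degrees — Ana:3, Arjun:3, Ben:4, Gus:2, Ines:3, Kai:3.
The maximum is 4, attained only by Ben.

Ben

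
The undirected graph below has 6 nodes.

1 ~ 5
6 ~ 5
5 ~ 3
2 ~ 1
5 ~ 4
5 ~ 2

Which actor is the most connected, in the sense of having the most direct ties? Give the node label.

Degrees — 1:2, 2:2, 3:1, 4:1, 5:5, 6:1.
The maximum is 5, attained only by 5.

5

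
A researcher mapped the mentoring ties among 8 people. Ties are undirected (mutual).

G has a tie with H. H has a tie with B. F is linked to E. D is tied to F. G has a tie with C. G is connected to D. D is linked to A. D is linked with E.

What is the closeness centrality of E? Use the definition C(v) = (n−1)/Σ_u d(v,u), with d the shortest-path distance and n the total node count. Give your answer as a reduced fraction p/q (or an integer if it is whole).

Distances from E: A:2, B:4, C:3, D:1, F:1, G:2, H:3. Sum = 16.
n = 8, so closeness = 7/16.

7/16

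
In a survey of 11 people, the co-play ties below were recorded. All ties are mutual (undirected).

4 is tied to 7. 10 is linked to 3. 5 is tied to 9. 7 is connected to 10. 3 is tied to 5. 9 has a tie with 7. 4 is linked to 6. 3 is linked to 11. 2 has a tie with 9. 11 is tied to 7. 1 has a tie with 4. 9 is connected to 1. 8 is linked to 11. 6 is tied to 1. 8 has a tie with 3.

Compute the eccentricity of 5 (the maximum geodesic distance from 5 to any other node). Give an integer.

Distances from 5: 1:2, 2:2, 3:1, 4:3, 6:3, 7:2, 8:2, 9:1, 10:2, 11:2.
The largest is 3 (to 6 and 4), so the eccentricity of 5 is 3.

3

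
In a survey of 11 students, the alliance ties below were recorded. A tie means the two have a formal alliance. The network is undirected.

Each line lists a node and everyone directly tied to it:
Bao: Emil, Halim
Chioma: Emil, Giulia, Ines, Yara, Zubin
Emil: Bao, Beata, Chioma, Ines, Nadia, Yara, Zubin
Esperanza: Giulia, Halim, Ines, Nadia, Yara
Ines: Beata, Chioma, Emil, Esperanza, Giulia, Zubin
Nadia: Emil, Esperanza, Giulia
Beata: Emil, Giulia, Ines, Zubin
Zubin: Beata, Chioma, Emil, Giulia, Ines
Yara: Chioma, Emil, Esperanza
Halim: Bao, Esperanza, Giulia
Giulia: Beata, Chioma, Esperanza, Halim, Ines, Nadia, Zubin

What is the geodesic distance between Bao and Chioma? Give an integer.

2

One shortest route is Bao – Emil – Chioma, which uses 2 edges, and Bao and Chioma are not directly tied, so nothing shorter exists. So d(Bao,Chioma) = 2.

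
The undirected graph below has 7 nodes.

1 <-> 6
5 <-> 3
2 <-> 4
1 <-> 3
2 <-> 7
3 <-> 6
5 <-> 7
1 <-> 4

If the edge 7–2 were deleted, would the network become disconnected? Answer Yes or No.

No

Even without that edge, 7 still reaches 2 via 7 – 5 – 3 – 1 – 4 – 2, so the network stays connected. Not a bridge.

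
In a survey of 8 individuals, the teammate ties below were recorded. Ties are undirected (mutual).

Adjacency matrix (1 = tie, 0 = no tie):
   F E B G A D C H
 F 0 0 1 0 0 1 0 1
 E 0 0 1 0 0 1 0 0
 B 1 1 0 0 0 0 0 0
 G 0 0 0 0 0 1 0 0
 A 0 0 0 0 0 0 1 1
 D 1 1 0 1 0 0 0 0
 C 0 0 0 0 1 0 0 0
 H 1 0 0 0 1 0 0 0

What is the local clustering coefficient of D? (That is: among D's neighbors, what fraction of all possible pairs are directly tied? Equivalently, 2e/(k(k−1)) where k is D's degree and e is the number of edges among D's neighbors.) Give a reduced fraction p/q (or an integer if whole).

0

D's neighbors: E, F, and G (k = 3).
Possible neighbor pairs: C(3,2) = 3. Edges among them: none → e = 0.
Clustering(D) = 0/3 = 0.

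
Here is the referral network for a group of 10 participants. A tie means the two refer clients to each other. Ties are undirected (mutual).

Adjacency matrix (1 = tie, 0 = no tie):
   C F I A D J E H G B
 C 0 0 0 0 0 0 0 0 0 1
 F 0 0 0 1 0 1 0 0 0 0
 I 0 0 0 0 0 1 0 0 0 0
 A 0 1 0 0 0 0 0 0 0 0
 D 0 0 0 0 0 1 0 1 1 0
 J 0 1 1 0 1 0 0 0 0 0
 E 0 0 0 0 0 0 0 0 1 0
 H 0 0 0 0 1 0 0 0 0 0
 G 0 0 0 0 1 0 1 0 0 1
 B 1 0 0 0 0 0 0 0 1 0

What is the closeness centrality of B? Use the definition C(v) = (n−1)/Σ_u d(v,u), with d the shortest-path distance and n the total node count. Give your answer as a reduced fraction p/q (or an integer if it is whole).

Distances from B: A:5, C:1, D:2, E:2, F:4, G:1, H:3, I:4, J:3. Sum = 25.
n = 10, so closeness = 9/25.

9/25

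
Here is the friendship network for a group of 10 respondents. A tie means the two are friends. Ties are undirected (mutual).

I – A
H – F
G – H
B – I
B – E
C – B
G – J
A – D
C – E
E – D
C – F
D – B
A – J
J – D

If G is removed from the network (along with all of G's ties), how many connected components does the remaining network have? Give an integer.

G's neighbors (H and J) remain reachable from one another through other ties, so the rest of the network stays in one piece.

1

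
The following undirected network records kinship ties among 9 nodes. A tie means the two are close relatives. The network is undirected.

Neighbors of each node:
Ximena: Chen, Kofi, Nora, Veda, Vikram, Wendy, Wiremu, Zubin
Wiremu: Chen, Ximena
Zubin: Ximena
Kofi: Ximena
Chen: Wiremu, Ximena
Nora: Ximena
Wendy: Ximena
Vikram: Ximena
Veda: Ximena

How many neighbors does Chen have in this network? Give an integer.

2

Chen is directly tied to Wiremu and Ximena. That is 2 neighbors, so the degree of Chen is 2.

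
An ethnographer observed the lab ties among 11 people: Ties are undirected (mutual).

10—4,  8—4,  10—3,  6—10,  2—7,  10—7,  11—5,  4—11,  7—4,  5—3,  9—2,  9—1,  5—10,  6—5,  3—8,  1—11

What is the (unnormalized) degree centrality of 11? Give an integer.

11 is directly tied to 1, 4, and 5. That is 3 neighbors, so the degree of 11 is 3.

3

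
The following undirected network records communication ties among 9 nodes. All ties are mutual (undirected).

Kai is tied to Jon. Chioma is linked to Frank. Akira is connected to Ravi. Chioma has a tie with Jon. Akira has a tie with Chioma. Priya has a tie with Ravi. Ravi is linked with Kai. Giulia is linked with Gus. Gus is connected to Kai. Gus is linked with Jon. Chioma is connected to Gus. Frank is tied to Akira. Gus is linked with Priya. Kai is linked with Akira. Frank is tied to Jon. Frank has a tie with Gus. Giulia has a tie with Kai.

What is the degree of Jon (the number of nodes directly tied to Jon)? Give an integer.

Jon is directly tied to Chioma, Frank, Gus, and Kai. That is 4 neighbors, so the degree of Jon is 4.

4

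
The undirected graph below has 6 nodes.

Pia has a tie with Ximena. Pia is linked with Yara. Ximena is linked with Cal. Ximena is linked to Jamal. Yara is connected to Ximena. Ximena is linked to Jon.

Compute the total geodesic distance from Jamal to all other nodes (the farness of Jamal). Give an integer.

9

Distances from Jamal: Cal:2, Jon:2, Pia:2, Ximena:1, Yara:2.
Sum = 2 + 2 + 2 + 1 + 2 = 9.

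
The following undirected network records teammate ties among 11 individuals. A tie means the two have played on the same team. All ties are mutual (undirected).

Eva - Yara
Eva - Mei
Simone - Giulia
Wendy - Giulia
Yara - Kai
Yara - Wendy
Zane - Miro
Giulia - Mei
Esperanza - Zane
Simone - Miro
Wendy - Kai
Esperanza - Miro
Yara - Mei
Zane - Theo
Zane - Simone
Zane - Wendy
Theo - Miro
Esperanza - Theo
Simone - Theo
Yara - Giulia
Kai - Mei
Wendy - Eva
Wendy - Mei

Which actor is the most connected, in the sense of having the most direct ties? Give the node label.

Wendy

Degrees — Esperanza:3, Eva:3, Giulia:4, Kai:3, Mei:5, Miro:4, Simone:4, Theo:4, Wendy:6, Yara:5, Zane:5.
The maximum is 6, attained only by Wendy.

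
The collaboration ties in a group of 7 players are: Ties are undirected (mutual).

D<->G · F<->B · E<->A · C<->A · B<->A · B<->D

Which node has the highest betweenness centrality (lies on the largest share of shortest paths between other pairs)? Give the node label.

B

Unnormalized betweenness of each node: A:9, B:11, C:0, D:5, E:0, F:0, G:0.
B has the largest value, 11, making it the main broker — the node through which the most shortest paths run.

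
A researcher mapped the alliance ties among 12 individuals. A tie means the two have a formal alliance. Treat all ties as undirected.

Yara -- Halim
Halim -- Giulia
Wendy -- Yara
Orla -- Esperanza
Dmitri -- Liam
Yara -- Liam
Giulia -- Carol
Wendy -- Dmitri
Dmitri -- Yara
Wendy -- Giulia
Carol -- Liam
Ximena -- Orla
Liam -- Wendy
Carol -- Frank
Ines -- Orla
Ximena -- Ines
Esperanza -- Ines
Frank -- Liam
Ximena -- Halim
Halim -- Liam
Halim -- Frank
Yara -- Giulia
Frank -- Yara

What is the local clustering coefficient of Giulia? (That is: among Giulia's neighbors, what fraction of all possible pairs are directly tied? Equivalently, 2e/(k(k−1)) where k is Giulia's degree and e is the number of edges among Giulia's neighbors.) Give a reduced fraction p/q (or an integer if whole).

1/3

Giulia's neighbors: Carol, Halim, Wendy, and Yara (k = 4).
Possible neighbor pairs: C(4,2) = 6. Edges among them: Halim–Yara, Wendy–Yara → e = 2.
Clustering(Giulia) = 2/6 = 1/3.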